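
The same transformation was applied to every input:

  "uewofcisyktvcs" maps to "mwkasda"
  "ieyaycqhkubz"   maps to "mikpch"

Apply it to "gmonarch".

uvzp

In each case the input is transformed by: shift every letter 8 places forward in the alphabet (wrapping around), then keep every other character starting from the second (positions 2nd, 4th, 6th, ...).
"gmonarch" → "ouwvizkp" → "uvzp".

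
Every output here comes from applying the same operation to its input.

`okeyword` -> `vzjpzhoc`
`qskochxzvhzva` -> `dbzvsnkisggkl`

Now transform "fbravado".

What's happening: swap each adjacent pair of characters (1↔2, 3↔4, ...), then shift every letter 11 places forward in the alphabet (wrapping around).
On "fbravado" that produces "mqlclgzo".

mqlclgzo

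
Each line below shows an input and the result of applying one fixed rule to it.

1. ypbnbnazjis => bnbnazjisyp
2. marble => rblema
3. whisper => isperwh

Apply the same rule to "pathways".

Looking at the pairs, the operation is to move the first 2 characters to the end (rotate left by 2).
For "pathways" the result is "thwayspa".

thwayspa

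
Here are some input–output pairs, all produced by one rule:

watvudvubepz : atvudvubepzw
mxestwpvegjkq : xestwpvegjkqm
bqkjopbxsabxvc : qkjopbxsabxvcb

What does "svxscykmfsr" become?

The rule is to move the first character to the end.
So "svxscykmfsr" becomes "vxscykmfsrs".

vxscykmfsrs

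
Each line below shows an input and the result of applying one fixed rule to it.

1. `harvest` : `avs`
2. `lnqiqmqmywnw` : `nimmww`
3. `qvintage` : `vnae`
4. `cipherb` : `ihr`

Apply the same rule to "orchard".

The transformation: keep every other character starting from the second (positions 2nd, 4th, 6th, ...).
On "orchard" that produces "rhr".

rhr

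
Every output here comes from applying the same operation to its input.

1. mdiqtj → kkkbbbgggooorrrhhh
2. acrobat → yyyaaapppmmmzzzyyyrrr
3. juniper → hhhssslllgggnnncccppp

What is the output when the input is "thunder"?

The rule is to repeat every character 3 times, then shift every letter 2 places backward in the alphabet (wrapping around).
On "thunder": the first step gives "ttthhhuuunnndddeeerrr", and the second then gives "rrrfffssslllbbbcccppp".
(Check on "mdiqtj": → "mmmdddiiiqqqtttjjj" → "kkkbbbgggooorrrhhh" ✓)

rrrfffssslllbbbcccppp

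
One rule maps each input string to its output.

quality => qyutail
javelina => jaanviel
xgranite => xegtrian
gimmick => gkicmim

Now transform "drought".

dtrhogu

The pattern: take characters alternately from the front and the back (1st, last, 2nd, 2nd-last, ...).
"drought" → "dtrhogu".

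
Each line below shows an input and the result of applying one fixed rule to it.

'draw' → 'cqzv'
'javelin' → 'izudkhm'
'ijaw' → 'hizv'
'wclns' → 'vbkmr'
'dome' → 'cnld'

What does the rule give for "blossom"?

The transformation: shift every letter 1 place backward in the alphabet (wrapping around).
Applying that to "blossom" gives "aknrrnl".

aknrrnl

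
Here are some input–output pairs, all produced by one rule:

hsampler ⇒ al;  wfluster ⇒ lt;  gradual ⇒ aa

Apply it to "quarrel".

ae

The transformation: keep one character in every 3, starting at position 3 (positions 3rd, 6th, 9th, ...).
Applying that to "quarrel" gives "ae".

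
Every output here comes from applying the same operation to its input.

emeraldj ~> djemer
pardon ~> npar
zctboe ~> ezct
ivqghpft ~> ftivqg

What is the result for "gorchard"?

rdgorc

In each case the input is transformed by: swap the front and back halves of the string, then delete the first 2 characters.
On "gorchard" that produces "rdgorc".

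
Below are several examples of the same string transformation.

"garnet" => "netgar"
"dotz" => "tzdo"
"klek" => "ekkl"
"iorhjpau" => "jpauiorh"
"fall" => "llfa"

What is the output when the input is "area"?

eaar

In each case the input is transformed by: swap the front and back halves of the string.
So "area" becomes "eaar".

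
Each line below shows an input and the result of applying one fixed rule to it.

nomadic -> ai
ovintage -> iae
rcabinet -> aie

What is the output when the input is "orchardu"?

au

What's happening: delete the first 2 characters, then keep only the vowels.
On "orchardu": the first step gives "chardu", and the second then gives "au".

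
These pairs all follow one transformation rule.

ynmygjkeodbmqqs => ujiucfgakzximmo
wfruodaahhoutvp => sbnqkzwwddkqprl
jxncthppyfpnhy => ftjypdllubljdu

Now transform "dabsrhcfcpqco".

zwxondybylmyk

The rule is to shift every letter 4 places backward in the alphabet (wrapping around).
On "dabsrhcfcpqco" that produces "zwxondybylmyk".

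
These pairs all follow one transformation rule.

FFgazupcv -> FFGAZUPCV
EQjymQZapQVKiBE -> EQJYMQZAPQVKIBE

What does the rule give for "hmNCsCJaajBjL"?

Each output is the input with this applied: convert every letter to uppercase.
So "hmNCsCJaajBjL" becomes "HMNCSCJAAJBJL".

HMNCSCJAAJBJL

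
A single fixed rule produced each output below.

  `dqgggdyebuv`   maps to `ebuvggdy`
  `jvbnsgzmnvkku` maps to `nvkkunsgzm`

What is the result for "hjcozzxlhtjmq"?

htjmqozzxl

In each case the input is transformed by: delete the first 3 characters, then swap the front and back halves of the string.
Working it through for "hjcozzxlhtjmq": intermediate "ozzxlhtjmq", final "htjmqozzxl".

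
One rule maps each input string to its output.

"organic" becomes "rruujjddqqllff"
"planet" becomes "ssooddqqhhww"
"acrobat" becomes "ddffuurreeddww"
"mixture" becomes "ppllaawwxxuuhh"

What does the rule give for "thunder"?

Each output is the input with this applied: shift every letter 3 places forward in the alphabet (wrapping around), then double every character.
"thunder" → "wkxqghu" → "wwkkxxqqgghhuu".

wwkkxxqqgghhuu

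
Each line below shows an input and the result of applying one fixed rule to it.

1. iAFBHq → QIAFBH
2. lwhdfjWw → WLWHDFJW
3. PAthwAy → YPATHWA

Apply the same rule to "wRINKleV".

The transformation: move the last character to the front, then convert every letter to uppercase.
On "wRINKleV": the first step gives "VwRINKle", and the second then gives "VWRINKLE".

VWRINKLE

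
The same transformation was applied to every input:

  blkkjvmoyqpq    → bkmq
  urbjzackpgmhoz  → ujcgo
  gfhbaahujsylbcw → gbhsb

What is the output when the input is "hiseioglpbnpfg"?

hegbf

Looking at the pairs, the operation is to keep one character in every 3, starting at position 1 (positions 1st, 4th, 7th, ...).
So "hiseioglpbnpfg" becomes "hegbf".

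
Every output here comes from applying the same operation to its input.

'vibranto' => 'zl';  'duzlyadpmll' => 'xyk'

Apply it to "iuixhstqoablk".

Each output is the input with this applied: shift every letter 2 places backward in the alphabet (wrapping around), then keep one character in every 3, starting at position 3 (positions 3rd, 6th, 9th, ...).
For "iuixhstqoablk" the result is "gqmj".

gqmj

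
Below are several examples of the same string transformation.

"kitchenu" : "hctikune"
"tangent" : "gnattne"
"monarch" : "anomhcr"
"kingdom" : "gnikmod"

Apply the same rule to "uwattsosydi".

The transformation: reverse the string, then move the first 3 characters to the end (rotate left by 3).
Working it through for "uwattsosydi": intermediate "idysosttawu", final "sosttawuidy".
(Check on "kingdom": → "modgnik" → "gnikmod" ✓)

sosttawuidy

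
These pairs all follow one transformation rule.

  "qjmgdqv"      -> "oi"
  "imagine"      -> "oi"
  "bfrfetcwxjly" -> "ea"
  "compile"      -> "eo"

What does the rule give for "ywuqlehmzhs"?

aou

Each output is the input with this applied: shift every letter 2 places forward in the alphabet (wrapping around), then keep only the vowels.
On "ywuqlehmzhs": the first step gives "aywsngjobju", and the second then gives "aou".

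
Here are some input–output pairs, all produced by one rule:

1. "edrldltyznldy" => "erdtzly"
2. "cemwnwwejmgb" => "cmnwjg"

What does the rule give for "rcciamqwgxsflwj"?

rcaqgslj

The rule is to keep every other character starting from the first (positions 1st, 3rd, 5th, ...).
Doing the same to "rcciamqwgxsflwj": "rcaqgslj".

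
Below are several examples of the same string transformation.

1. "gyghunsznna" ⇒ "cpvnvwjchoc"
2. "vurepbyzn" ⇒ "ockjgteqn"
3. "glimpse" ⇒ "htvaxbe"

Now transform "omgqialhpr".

The rule is to move the last 2 characters to the front (rotate right by 2), then shift every letter 11 places backward in the alphabet (wrapping around).
Applying that to "omgqialhpr" gives "egdbvfxpaw".

egdbvfxpaw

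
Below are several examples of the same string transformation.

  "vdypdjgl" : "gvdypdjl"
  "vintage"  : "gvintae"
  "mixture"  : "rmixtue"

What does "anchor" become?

oanchr

The rule is to move the last character to the front, then swap the first and last characters.
Applying both steps to "anchor": "rancho", then "oanchr".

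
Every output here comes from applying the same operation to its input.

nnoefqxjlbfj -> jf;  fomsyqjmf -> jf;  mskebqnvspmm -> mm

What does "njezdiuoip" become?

In each case the input is transformed by: swap each adjacent pair of characters (1↔2, 3↔4, ...), then keep only the last 2 characters.
Applying both steps to "njezdiuoip": "jnzeidoupi", then "pi".

pi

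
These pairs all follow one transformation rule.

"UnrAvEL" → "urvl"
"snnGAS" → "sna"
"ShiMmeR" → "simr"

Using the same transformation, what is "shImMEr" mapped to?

The pattern: keep every other character starting from the first (positions 1st, 3rd, 5th, ...), then convert every letter to lowercase.
Applying both steps to "shImMEr": "sIMr", then "simr".

simr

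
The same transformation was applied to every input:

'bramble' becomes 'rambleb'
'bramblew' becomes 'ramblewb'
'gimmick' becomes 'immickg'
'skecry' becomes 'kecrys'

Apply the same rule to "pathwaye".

athwayep

The pattern: move the first character to the end.
"pathwaye" → "athwayep".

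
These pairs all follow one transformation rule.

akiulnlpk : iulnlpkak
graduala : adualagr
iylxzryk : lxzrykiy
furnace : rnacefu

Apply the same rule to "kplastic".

lastickp

Looking at the pairs, the operation is to move the first 2 characters to the end (rotate left by 2).
Applying that to "kplastic" gives "lastickp".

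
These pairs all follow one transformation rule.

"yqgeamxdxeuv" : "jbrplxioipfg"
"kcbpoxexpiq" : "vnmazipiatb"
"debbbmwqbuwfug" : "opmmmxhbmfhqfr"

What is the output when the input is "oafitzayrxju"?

The rule is to shift every letter 11 places forward in the alphabet (wrapping around).
On "oafitzayrxju" that produces "zlqtekljciuf".

zlqtekljciuf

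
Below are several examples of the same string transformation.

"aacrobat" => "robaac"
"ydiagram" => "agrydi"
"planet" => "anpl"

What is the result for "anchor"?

Looking at the pairs, the operation is to delete the last 2 characters, then swap the front and back halves of the string.
Working it through for "anchor": intermediate "anch", final "chan".

chan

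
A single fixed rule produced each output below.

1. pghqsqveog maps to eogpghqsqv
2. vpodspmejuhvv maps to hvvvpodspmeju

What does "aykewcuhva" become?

The rule is to move the last 3 characters to the front (rotate right by 3).
"aykewcuhva" → "hvaaykewcu".

hvaaykewcu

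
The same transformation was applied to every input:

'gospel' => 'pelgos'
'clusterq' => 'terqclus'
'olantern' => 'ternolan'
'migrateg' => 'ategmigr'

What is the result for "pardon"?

donpar

What's happening: swap the front and back halves of the string.
So "pardon" becomes "donpar".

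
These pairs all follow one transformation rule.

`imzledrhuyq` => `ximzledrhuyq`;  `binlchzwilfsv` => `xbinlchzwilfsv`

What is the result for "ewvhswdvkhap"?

xewvhswdvkhap

Rule — prepend "x".
Doing the same to "ewvhswdvkhap": "xewvhswdvkhap".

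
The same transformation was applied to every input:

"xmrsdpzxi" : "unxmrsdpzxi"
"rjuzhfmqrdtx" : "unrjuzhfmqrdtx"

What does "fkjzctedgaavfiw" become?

Each output is the input with this applied: prepend "un".
On "fkjzctedgaavfiw" that produces "unfkjzctedgaavfiw".

unfkjzctedgaavfiw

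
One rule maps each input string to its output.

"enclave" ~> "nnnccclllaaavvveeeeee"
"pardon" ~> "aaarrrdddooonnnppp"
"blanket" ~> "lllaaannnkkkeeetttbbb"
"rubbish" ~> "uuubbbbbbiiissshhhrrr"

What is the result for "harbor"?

aaarrrbbbooorrrhhh

Each output is the input with this applied: repeat every character 3 times, then move the first 3 characters to the end (rotate left by 3).
Working it through for "harbor": intermediate "hhhaaarrrbbbooorrr", final "aaarrrbbbooorrrhhh".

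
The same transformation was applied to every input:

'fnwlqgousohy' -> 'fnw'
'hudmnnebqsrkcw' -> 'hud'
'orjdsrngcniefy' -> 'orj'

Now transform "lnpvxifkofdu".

In each case the input is transformed by: keep only the first 3 characters.
For "lnpvxifkofdu" the result is "lnp".

lnp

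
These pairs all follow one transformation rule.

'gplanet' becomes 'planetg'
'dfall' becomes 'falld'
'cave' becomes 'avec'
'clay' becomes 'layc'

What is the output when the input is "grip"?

Each output is the input with this applied: move the first character to the end.
For "grip" the result is "ripg".

ripg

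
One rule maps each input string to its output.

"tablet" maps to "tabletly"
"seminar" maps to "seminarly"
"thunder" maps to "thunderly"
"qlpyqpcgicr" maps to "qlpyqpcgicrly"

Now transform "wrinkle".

wrinklely

What's happening: append "ly".
Applying that to "wrinkle" gives "wrinklely".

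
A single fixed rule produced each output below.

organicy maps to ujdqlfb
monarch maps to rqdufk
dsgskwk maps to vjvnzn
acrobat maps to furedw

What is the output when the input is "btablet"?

wdeohw

The transformation: delete the first character, then shift every letter 3 places forward in the alphabet (wrapping around).
On "btablet" that produces "wdeohw".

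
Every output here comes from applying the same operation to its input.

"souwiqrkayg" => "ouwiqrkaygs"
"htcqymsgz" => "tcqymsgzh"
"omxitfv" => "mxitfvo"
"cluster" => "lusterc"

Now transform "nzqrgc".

zqrgcn

The transformation: move the first character to the end.
For "nzqrgc" the result is "zqrgcn".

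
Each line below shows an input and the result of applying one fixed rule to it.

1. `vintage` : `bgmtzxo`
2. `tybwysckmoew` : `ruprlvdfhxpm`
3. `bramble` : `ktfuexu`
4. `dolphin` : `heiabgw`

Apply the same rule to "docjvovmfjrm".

hvcohofyckfw

The transformation: shift every letter 7 places backward in the alphabet (wrapping around), then move the first character to the end.
"docjvovmfjrm" → "whvcohofyckf" → "hvcohofyckfw".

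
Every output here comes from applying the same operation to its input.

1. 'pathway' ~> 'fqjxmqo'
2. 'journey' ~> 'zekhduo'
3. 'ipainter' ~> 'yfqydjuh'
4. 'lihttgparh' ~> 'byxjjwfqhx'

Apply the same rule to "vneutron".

Each output is the input with this applied: shift every letter 10 places backward in the alphabet (wrapping around).
So "vneutron" becomes "ldukjhed".

ldukjhed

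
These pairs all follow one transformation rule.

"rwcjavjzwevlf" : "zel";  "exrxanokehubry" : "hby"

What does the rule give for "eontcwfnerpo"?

nro

The rule is to keep every other character starting from the second (positions 2nd, 4th, 6th, ...), then keep only the last 3 characters.
For "eontcwfnerpo" the result is "nro".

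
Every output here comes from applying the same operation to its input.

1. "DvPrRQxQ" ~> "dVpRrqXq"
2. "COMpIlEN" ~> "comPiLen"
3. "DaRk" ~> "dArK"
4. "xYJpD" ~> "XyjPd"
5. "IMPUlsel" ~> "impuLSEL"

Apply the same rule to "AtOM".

aTom

Each output is the input with this applied: flip the case of every letter.
For "AtOM" the result is "aTom".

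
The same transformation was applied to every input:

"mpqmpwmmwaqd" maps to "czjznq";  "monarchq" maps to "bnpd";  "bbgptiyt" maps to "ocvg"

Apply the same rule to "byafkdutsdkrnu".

The rule is to shift every letter 13 places forward in the alphabet (wrapping around) — i.e. ROT13, then keep every other character starting from the second (positions 2nd, 4th, 6th, ...).
For "byafkdutsdkrnu", step one produces "olnsxqhgfqxeah"; step two turns that into "lsqgqeh".

lsqgqeh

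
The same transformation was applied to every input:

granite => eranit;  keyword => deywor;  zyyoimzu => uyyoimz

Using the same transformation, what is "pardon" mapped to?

nardo

In each case the input is transformed by: delete the first character, then move the last character to the front.
Applying both steps to "pardon": "ardon", then "nardo".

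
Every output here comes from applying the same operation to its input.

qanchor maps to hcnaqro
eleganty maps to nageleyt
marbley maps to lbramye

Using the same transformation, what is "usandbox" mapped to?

Looking at the pairs, the operation is to reverse the string, then move the first 2 characters to the end (rotate left by 2).
"usandbox" → "xobdnasu" → "bdnasuxo".

bdnasuxo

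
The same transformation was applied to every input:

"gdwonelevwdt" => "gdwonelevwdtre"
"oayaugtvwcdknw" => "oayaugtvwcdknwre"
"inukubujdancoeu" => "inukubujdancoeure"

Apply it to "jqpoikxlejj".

Rule — append "re".
Doing the same to "jqpoikxlejj": "jqpoikxlejjre".

jqpoikxlejjre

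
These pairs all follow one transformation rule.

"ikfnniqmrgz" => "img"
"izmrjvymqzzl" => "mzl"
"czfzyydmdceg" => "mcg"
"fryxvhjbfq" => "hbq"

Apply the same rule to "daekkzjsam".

zsm

What's happening: keep every other character starting from the second (positions 2nd, 4th, 6th, ...), then keep only the last 3 characters.
For "daekkzjsam" the result is "zsm".
(Check on "izmrjvymqzzl": → "zrvmzl" → "mzl" ✓)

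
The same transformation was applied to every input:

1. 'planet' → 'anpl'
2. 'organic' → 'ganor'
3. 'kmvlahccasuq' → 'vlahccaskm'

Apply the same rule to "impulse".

pulim

In each case the input is transformed by: delete the last 2 characters, then move the first 2 characters to the end (rotate left by 2).
For "impulse", step one produces "impul"; step two turns that into "pulim".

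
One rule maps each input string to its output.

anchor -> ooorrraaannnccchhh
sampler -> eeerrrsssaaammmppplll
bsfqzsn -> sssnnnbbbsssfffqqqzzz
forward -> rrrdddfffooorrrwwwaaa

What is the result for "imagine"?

nnneeeiiimmmaaagggiii

What's happening: move the last 2 characters to the front (rotate right by 2), then repeat every character 3 times.
Doing the same to "imagine": "nnneeeiiimmmaaagggiii".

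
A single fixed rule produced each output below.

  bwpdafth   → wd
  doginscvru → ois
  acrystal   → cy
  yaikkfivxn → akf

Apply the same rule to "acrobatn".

Each output is the input with this applied: keep every other character starting from the second (positions 2nd, 4th, 6th, ...), then delete the last 2 characters.
Applying that to "acrobatn" gives "co".

co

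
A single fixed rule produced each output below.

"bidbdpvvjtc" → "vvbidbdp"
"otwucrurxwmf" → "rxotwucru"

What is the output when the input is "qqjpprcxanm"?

cxqqjppr

What's happening: delete the last 3 characters, then move the last 2 characters to the front (rotate right by 2).
For "qqjpprcxanm" the result is "cxqqjppr".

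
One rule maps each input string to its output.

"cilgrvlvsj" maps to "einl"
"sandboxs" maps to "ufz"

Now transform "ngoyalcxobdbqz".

The rule is to shift every letter 2 places forward in the alphabet (wrapping around), then keep one character in every 3, starting at position 1 (positions 1st, 4th, 7th, ...).
Working it through for "ngoyalcxobdbqz": intermediate "piqacnezqdfdsb", final "paeds".

paeds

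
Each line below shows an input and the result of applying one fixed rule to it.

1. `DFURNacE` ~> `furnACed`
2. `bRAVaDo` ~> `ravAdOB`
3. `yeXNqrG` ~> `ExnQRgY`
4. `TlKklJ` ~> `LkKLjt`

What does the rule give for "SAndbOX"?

The rule is to flip the case of every letter, then move the first character to the end.
Doing the same to "SAndbOX": "aNDBoxs".

aNDBoxs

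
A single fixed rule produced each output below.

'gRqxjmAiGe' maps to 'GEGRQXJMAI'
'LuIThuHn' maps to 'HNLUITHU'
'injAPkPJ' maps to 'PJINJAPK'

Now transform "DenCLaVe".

VEDENCLA

Rule — move the last 2 characters to the front (rotate right by 2), then convert every letter to uppercase.
"DenCLaVe" → "VeDenCLa" → "VEDENCLA".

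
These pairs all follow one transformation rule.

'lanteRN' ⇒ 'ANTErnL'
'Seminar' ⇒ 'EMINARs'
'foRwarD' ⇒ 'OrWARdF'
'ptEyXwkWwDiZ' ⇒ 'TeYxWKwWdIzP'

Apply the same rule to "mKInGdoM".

What's happening: move the first character to the end, then flip the case of every letter.
Applying that to "mKInGdoM" gives "kiNgDOmM".

kiNgDOmM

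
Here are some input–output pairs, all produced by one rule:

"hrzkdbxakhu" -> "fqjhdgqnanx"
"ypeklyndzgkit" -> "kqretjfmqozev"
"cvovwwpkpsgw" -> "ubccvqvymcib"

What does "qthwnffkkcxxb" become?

nctllqqiddhwz

Looking at the pairs, the operation is to shift every letter 6 places forward in the alphabet (wrapping around), then move the first 2 characters to the end (rotate left by 2).
On "qthwnffkkcxxb": the first step gives "wznctllqqiddh", and the second then gives "nctllqqiddhwz".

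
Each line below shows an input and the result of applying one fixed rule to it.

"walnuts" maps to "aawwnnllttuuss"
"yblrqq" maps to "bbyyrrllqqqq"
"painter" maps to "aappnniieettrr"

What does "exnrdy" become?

xxeerrnnyydd

The rule is to swap each adjacent pair of characters (1↔2, 3↔4, ...), then double every character.
Applying that to "exnrdy" gives "xxeerrnnyydd".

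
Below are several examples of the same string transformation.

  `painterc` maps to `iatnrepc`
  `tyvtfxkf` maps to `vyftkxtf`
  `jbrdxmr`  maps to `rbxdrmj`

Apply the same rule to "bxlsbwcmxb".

The transformation: move the first character to the end, then swap each adjacent pair of characters (1↔2, 3↔4, ...).
"bxlsbwcmxb" → "xlsbwcmxbb" → "lxbscwxmbb".

lxbscwxmbb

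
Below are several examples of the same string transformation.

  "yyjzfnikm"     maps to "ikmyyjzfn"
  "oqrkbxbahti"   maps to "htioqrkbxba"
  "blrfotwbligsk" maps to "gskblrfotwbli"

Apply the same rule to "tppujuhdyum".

Looking at the pairs, the operation is to move the last 3 characters to the front (rotate right by 3).
So "tppujuhdyum" becomes "yumtppujuhd".

yumtppujuhd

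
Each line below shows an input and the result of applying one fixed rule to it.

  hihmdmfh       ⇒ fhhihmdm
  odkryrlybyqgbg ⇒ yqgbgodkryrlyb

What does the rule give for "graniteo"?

What's happening: swap the front and back halves of the string, then move the first 2 characters to the end (rotate left by 2).
Starting from "graniteo": after the first operation, "iteogran"; after the second, "eogranit".

eogranit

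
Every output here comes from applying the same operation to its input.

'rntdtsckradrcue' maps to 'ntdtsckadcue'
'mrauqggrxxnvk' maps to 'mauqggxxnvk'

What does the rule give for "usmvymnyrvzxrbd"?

Each output is the input with this applied: remove every "r".
So "usmvymnyrvzxrbd" becomes "usmvymnyvzxbd".

usmvymnyvzxbd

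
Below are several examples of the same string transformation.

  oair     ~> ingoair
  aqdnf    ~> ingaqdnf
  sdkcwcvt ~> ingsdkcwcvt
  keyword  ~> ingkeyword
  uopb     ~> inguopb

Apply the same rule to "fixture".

The pattern: prepend "ing".
Applying that to "fixture" gives "ingfixture".

ingfixture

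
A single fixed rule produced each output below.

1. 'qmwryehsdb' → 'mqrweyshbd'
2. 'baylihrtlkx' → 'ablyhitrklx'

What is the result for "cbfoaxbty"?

Each output is the input with this applied: swap each adjacent pair of characters (1↔2, 3↔4, ...).
On "cbfoaxbty" that produces "bcofxatby".

bcofxatby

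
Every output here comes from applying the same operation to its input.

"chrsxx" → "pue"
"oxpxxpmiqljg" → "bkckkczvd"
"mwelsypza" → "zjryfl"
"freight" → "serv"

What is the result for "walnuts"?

What's happening: delete the last 3 characters, then shift every letter 13 places forward in the alphabet (wrapping around) — i.e. ROT13.
Starting from "walnuts": after the first operation, "waln"; after the second, "jnya".
(Check on "oxpxxpmiqljg": → "oxpxxpmiq" → "bkckkczvd" ✓)

jnya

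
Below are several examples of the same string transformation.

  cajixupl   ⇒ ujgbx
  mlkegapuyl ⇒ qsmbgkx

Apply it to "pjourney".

gdzqk

What's happening: shift every letter 12 places forward in the alphabet (wrapping around), then delete the first 3 characters.
Starting from "pjourney": after the first operation, "bvagdzqk"; after the second, "gdzqk".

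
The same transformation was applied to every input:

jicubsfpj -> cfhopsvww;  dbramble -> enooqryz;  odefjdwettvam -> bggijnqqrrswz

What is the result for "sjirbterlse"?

The transformation: shift every letter 13 places forward in the alphabet (wrapping around) — i.e. ROT13, then sort the characters into alphabetical order.
Applying both steps to "sjirbterlse": "fwveogreyfr", then "eeffgorrvwy".

eeffgorrvwy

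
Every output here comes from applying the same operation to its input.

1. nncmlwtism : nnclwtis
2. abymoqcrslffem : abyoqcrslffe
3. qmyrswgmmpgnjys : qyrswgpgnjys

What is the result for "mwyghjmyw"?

Each output is the input with this applied: remove every "m".
On "mwyghjmyw" that produces "wyghjyw".

wyghjyw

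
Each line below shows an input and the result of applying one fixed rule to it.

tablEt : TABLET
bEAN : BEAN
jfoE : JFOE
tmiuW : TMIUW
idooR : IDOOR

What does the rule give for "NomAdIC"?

NOMADIC

The pattern: convert every letter to uppercase.
Applying that to "NomAdIC" gives "NOMADIC".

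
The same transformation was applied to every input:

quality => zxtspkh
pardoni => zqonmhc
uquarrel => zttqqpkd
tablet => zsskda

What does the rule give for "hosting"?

What's happening: shift every letter 1 place backward in the alphabet (wrapping around), then sort the characters into reverse alphabetical order.
"hosting" → "gnrshmf" → "srnmhgf".

srnmhgf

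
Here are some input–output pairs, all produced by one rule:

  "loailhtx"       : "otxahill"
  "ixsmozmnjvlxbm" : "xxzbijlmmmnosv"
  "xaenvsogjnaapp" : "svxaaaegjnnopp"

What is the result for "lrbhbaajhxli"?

The rule is to sort the characters into alphabetical order, then move the last 3 characters to the front (rotate right by 3).
For "lrbhbaajhxli", step one produces "aabbhhijllrx"; step two turns that into "lrxaabbhhijl".

lrxaabbhhijl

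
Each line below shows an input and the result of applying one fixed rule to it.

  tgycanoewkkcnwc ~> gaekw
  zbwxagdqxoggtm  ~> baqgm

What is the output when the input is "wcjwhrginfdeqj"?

The pattern: keep one character in every 3, starting at position 2 (positions 2nd, 5th, 8th, ...).
On "wcjwhrginfdeqj" that produces "chidj".

chidj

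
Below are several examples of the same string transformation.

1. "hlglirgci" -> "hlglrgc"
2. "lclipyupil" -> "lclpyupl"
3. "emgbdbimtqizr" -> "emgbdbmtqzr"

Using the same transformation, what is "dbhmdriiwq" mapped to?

Looking at the pairs, the operation is to remove every "i".
For "dbhmdriiwq" the result is "dbhmdrwq".

dbhmdrwq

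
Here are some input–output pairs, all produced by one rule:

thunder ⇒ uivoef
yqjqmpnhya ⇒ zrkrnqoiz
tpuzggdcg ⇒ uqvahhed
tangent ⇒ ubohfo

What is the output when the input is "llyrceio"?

mmzsdfj

In each case the input is transformed by: shift every letter 1 place forward in the alphabet (wrapping around), then delete the last character.
"llyrceio" → "mmzsdfjp" → "mmzsdfj".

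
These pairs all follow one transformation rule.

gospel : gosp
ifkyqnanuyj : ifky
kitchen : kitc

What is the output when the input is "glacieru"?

glac

Rule — keep only the first 4 characters.
Doing the same to "glacieru": "glac".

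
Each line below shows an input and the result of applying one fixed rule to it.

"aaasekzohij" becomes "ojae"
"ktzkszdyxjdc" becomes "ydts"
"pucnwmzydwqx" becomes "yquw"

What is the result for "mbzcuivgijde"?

In each case the input is transformed by: keep one character in every 3, starting at position 2 (positions 2nd, 5th, 8th, ...), then move the first 2 characters to the end (rotate left by 2).
For "mbzcuivgijde", step one produces "bugd"; step two turns that into "gdbu".

gdbu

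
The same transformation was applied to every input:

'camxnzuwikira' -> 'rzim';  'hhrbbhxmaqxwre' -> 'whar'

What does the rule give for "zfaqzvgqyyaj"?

The rule is to keep one character in every 3, starting at position 3 (positions 3rd, 6th, 9th, ...), then swap the first and last characters.
For "zfaqzvgqyyaj", step one produces "avyj"; step two turns that into "jvya".

jvya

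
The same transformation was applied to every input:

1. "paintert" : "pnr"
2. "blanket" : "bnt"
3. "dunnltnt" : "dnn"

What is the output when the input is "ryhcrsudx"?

The pattern: keep one character in every 3, starting at position 1 (positions 1st, 4th, 7th, ...).
On "ryhcrsudx" that produces "rcu".

rcu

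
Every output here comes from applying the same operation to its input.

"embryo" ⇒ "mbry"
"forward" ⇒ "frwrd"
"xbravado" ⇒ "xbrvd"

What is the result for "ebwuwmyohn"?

What's happening: remove every vowel.
On "ebwuwmyohn" that produces "bwwmyhn".

bwwmyhn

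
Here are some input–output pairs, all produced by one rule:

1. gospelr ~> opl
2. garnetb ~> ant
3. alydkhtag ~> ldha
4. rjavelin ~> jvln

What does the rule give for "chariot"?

hro

Each output is the input with this applied: keep every other character starting from the second (positions 2nd, 4th, 6th, ...).
Doing the same to "chariot": "hro".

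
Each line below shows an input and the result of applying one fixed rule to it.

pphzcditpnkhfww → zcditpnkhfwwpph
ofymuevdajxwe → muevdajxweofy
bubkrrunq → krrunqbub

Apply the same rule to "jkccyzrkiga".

In each case the input is transformed by: move the first 3 characters to the end (rotate left by 3).
Applying that to "jkccyzrkiga" gives "cyzrkigajkc".

cyzrkigajkc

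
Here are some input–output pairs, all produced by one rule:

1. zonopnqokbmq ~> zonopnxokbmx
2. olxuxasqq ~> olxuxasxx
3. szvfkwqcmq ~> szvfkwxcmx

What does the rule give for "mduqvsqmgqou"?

mduxvsxmgxou

Rule — replace every "q" with "x".
On "mduqvsqmgqou" that produces "mduxvsxmgxou".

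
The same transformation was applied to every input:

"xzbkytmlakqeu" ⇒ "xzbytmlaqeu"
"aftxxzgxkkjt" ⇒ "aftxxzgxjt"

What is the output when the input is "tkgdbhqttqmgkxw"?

The rule is to remove every "k".
"tkgdbhqttqmgkxw" → "tgdbhqttqmgxw".

tgdbhqttqmgxw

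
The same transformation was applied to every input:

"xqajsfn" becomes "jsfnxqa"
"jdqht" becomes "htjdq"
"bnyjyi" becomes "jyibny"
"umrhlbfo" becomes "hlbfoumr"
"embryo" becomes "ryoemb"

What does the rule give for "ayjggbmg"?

The pattern: move the first 3 characters to the end (rotate left by 3).
So "ayjggbmg" becomes "ggbmgayj".

ggbmgayj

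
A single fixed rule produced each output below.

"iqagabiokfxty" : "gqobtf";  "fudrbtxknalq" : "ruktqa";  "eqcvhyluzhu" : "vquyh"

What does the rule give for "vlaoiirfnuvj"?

olfiju

What's happening: keep every other character starting from the second (positions 2nd, 4th, 6th, ...), then swap each adjacent pair of characters (1↔2, 3↔4, ...).
Applying that to "vlaoiirfnuvj" gives "olfiju".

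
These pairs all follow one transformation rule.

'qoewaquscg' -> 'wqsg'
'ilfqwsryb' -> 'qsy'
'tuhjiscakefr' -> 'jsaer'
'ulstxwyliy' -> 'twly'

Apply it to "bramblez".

Looking at the pairs, the operation is to delete the first 3 characters, then keep every other character starting from the first (positions 1st, 3rd, 5th, ...).
Applying that to "bramblez" gives "mlz".

mlz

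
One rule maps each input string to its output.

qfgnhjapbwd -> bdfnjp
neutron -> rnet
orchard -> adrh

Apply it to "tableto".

Each output is the input with this applied: move the last 3 characters to the front (rotate right by 3), then keep every other character starting from the first (positions 1st, 3rd, 5th, ...).
On "tableto" that produces "eoal".
(Check on "orchard": → "ardorch" → "adrh" ✓)

eoal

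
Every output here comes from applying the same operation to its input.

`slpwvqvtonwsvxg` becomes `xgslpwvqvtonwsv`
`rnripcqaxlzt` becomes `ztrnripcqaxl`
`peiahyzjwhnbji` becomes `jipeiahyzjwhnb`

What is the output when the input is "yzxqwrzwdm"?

Each output is the input with this applied: move the last 2 characters to the front (rotate right by 2).
On "yzxqwrzwdm" that produces "dmyzxqwrzw".

dmyzxqwrzw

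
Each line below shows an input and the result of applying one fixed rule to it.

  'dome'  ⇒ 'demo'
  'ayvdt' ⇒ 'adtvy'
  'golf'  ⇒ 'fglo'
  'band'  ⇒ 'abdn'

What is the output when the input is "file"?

efil

Looking at the pairs, the operation is to sort the characters into alphabetical order.
For "file" the result is "efil".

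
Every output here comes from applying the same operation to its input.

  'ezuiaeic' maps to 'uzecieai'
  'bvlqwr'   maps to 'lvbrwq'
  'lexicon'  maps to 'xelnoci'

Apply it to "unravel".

Rule — move the first 3 characters to the end (rotate left by 3), then reverse the string.
"unravel" → "avelunr" → "rnuleva".
(Check on "bvlqwr": → "qwrbvl" → "lvbrwq" ✓)

rnuleva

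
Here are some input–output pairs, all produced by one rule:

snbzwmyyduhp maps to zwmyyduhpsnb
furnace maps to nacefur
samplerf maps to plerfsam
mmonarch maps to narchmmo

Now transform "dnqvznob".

The pattern: move the first 3 characters to the end (rotate left by 3).
Doing the same to "dnqvznob": "vznobdnq".

vznobdnq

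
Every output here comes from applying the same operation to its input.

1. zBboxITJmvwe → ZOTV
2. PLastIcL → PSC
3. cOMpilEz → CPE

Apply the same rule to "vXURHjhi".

Each output is the input with this applied: keep one character in every 3, starting at position 1 (positions 1st, 4th, 7th, ...), then convert every letter to uppercase.
On "vXURHjhi" that produces "VRH".

VRH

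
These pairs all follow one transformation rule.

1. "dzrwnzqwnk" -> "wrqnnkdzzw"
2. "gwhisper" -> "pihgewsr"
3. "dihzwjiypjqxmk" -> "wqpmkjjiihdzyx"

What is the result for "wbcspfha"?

Each output is the input with this applied: sort the characters into reverse alphabetical order, then move the first 3 characters to the end (rotate left by 3).
"wbcspfha" → "wsphfcba" → "hfcbawsp".

hfcbawsp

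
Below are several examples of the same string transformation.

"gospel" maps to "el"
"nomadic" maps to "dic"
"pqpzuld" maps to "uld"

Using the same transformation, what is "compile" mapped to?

The transformation: delete the first character, then delete the first 3 characters.
Applying both steps to "compile": "ompile", then "ile".
(Check on "gospel": → "ospel" → "el" ✓)

ile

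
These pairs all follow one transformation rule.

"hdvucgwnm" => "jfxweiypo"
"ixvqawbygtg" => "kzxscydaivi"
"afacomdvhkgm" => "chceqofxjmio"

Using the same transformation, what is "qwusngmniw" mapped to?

The transformation: shift every letter 2 places forward in the alphabet (wrapping around).
So "qwusngmniw" becomes "sywupiopky".

sywupiopky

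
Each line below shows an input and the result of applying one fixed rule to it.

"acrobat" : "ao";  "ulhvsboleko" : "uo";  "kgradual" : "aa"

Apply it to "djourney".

Looking at the pairs, the operation is to keep one character in every 3, starting at position 1 (positions 1st, 4th, 7th, ...), then keep only the vowels.
On "djourney": the first step gives "due", and the second then gives "ue".

ue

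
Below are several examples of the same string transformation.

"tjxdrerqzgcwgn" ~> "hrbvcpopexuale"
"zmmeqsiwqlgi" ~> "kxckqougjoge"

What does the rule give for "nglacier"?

elyjgapc

The transformation: shift every letter 2 places backward in the alphabet (wrapping around), then swap each adjacent pair of characters (1↔2, 3↔4, ...).
Starting from "nglacier": after the first operation, "lejyagcp"; after the second, "elyjgapc".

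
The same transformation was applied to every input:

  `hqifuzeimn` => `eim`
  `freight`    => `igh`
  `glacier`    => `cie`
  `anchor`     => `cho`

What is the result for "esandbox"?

The rule is to delete the last character, then keep only the last 3 characters.
For "esandbox", step one produces "esandbo"; step two turns that into "dbo".

dbo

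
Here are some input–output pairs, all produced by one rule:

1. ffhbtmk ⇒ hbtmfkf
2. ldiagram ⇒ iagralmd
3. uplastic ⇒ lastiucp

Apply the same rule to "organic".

What's happening: swap the first and last characters, then move the first 2 characters to the end (rotate left by 2).
Working it through for "organic": intermediate "crganio", final "ganiocr".

ganiocr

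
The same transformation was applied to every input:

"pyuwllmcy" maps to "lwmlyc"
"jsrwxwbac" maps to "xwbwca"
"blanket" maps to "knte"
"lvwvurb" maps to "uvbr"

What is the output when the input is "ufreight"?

iehgt

In each case the input is transformed by: delete the first 3 characters, then swap each adjacent pair of characters (1↔2, 3↔4, ...).
"ufreight" → "iehgt".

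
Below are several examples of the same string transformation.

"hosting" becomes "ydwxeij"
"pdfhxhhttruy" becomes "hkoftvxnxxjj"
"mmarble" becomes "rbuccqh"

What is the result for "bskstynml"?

Rule — shift every letter 10 places backward in the alphabet (wrapping around), then move the last 3 characters to the front (rotate right by 3).
Applying both steps to "bskstynml": "riaijodcb", then "dcbriaijo".
(Check on "hosting": → "xeijydw" → "ydwxeij" ✓)

dcbriaijo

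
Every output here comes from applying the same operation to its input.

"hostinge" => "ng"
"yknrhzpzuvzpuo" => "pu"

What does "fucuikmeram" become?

ra

What's happening: move the last character to the front, then keep only the last 2 characters.
"fucuikmeram" → "mfucuikmera" → "ra".
(Check on "hostinge": → "ehosting" → "ng" ✓)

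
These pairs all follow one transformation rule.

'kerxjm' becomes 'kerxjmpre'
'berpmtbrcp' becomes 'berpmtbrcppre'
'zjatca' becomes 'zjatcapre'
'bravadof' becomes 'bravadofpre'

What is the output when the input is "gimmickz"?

gimmickzpre

Rule — append "pre".
For "gimmickz" the result is "gimmickzpre".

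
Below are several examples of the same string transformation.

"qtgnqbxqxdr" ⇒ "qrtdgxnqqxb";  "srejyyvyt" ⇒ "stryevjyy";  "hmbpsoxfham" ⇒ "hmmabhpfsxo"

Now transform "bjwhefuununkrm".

Each output is the input with this applied: take characters alternately from the front and the back (1st, last, 2nd, 2nd-last, ...).
On "bjwhefuununkrm" that produces "bmjrwkhneufnuu".

bmjrwkhneufnuu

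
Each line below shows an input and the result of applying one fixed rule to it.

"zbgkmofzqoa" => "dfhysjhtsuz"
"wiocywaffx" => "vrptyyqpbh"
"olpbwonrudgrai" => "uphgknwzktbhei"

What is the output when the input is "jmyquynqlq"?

Looking at the pairs, the operation is to shift every letter 7 places backward in the alphabet (wrapping around), then move the first 3 characters to the end (rotate left by 3).
For "jmyquynqlq", step one produces "cfrjnrgjej"; step two turns that into "jnrgjejcfr".

jnrgjejcfr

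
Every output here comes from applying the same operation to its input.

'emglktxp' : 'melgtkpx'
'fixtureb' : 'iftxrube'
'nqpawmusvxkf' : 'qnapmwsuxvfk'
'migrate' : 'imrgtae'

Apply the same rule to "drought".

rduohgt

Looking at the pairs, the operation is to swap each adjacent pair of characters (1↔2, 3↔4, ...).
Applying that to "drought" gives "rduohgt".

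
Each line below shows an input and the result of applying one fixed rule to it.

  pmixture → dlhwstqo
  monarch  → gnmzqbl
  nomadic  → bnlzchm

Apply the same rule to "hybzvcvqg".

fxayubupg

The rule is to shift every letter 1 place backward in the alphabet (wrapping around), then swap the first and last characters.
So "hybzvcvqg" becomes "fxayubupg".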